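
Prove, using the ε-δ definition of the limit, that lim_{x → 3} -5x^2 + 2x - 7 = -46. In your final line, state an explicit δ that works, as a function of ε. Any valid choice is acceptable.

Fix ε > 0. We want δ > 0 such that 0 < |x − 3| < δ implies |(-5x^2 + 2x - 7) + 46| < ε.
(-5x^2 + 2x - 7) + 46 = -5x^2 + 2x + 39 = (x − 3)(-5x - 13).
So |(-5x^2 + 2x - 7) + 46| = |x − 3|·|-5x - 13|.
Require δ ≤ 1. Then |x − 3| < 1 gives |x| < 4, and by the triangle inequality |-5x - 13| ≤ 5·4 + 13 = 33.
Hence |(-5x^2 + 2x - 7) + 46| ≤ 33|x − 3| < ε provided |x − 3| < ε/33.
Take δ = min(1, ε/33). Then 0 < |x − 3| < δ gives both |x − 3| < 1 and |x − 3| < ε/33, so |(-5x^2 + 2x - 7) + 46| < ε.

δ = min(1, ε/33)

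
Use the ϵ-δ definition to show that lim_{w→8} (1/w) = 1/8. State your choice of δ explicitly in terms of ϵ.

Let ϵ > 0 be given. We seek δ > 0 such that 0 < |w − 8| < δ implies |1/w − (1/8)| < ϵ.
|1/w − (1/8)| = |8 − w|/(8·|w|) = |w − 8|/(8|w|).
Require δ ≤ 4 so that |w| > 8 − 4 = 4, hence 8|w| > 32.
Then |1/w − (1/8)| < |w − 8|/32, which is < ϵ when |w − 8| < 32ϵ.
Take δ = min(4, 32ϵ). Then 0 < |w − 8| < δ gives both |w − 8| < 4 and |w − 8| < 32ϵ, so |1/w − (1/8)| < ϵ.

δ = min(4, 32ϵ)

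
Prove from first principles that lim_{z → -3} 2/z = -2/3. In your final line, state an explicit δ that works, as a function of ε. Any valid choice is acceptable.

δ = min(3/2, (9/4)ε)

Let ε > 0. We seek δ > 0 such that 0 < |z + 3| < δ implies |2/z + 2/3| < ε.
|2/z + 2/3| = 2·|-3 − z|/(3·|z|) = 2|z + 3|/(3|z|).
Restrict δ ≤ 3/2. Then |z + 3| < 3/2 gives |z| > 3/2, so 3|z| > 9/2.
Then |2/z + 2/3| < 2|z + 3|/(9/2), which is < ε when |z + 3| < (9/4)ε.
Take δ = min(3/2, (9/4)ε). Then 0 < |z + 3| < δ gives both |z + 3| < 3/2 and |z + 3| < (9/4)ε, so |2/z + 2/3| < ε.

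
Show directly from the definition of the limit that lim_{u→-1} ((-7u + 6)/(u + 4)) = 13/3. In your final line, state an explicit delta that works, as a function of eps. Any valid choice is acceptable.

delta = min(3/2, (9/68)eps)

Suppose eps > 0. We want delta > 0 with 0 < |u + 1| < delta ⇒ |(-7u + 6)/(u + 4) − (13/3)| < eps.
Combining over a common denominator, (-7u + 6)/(u + 4) − (13/3) = [(-7u + 6)·3 − 13·(u + 4)] / [3·(u + 4)] = -34(u + 1) / (3(u + 4)).
So |(-7u + 6)/(u + 4) − (13/3)| = 34|u + 1| / (3·|u + 4|).
Require delta ≤ 3/2, so |u + 4| ≥ |3| − |u + 1| > 3 − 3/2 = 3/2.
Hence |(-7u + 6)/(u + 4) − (13/3)| < 34|u + 1|/(3·(3/2)) = (68/9)|u + 1|, which is < eps once |u + 1| < (9/68)eps.
Take delta = min(3/2, (9/68)eps). Then 0 < |u + 1| < delta forces both bounds, so |(-7u + 6)/(u + 4) − (13/3)| < eps.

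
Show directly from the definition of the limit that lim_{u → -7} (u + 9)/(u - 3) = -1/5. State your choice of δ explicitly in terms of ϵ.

δ = min(5, (25/6)ϵ)

Let ϵ > 0. We want δ > 0 with 0 < |u + 7| < δ ⇒ |(u + 9)/(u - 3) + 1/5| < ϵ.
Combining over a common denominator, (u + 9)/(u - 3) + 1/5 = [(u + 9)·(-10) − 2·(u - 3)] / [(-10)·(u - 3)] = -12(u + 7) / ((-10)(u - 3)).
So |(u + 9)/(u - 3) + 1/5| = 12|u + 7| / (10·|u − 3|).
Require δ ≤ 5, so |u − 3| ≥ |-10| − |u + 7| > 10 − 5 = 5.
Hence |(u + 9)/(u - 3) + 1/5| < 12|u + 7|/(10·5) = (6/25)|u + 7|, which is < ϵ once |u + 7| < (25/6)ϵ.
Take δ = min(5, (25/6)ϵ). Then 0 < |u + 7| < δ forces both bounds, so |(u + 9)/(u - 3) + 1/5| < ϵ.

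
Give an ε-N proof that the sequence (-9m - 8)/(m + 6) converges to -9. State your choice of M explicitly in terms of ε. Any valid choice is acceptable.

Let ε > 0 be given. For m ≥ 1, |(-9m - 8)/(m + 6) + 9| = |46|/((m + 6)) = 46/((m + 6)).
Since m + 6 ≥ m for m ≥ 1, this is ≤ 46/(m) = 46/m.
So |(-9m - 8)/(m + 6) + 9| < ε whenever m > 46/ε.
Take M = 46/ε. If m > M then |(-9m - 8)/(m + 6) + 9| ≤ 46/m < ε.

M = 46/ε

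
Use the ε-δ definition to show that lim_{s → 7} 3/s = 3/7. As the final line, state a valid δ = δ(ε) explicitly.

Fix ε > 0. We seek δ > 0 such that 0 < |s − 7| < δ implies |3/s − (3/7)| < ε.
|3/s − (3/7)| = 3·|7 − s|/(7·|s|) = 3|s − 7|/(7|s|).
Require δ ≤ 7/2 so that |s| > 7 − 7/2 = 7/2, hence 7|s| > 49/2.
Then |3/s − (3/7)| < 3|s − 7|/(49/2), which is < ε when |s − 7| < (49/6)ε.
Take δ = min(7/2, (49/6)ε). Then 0 < |s − 7| < δ gives both |s − 7| < 7/2 and |s − 7| < (49/6)ε, so |3/s − (3/7)| < ε.

δ = min(7/2, (49/6)ε)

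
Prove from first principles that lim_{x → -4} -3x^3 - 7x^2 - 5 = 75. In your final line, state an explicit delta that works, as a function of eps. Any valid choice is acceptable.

delta = min(1, eps/120)

Fix eps > 0. We want delta > 0 such that 0 < |x + 4| < delta implies |(-3x^3 - 7x^2 - 5) − 75| < eps.
(-3x^3 - 7x^2 - 5) − 75 = -3x^3 - 7x^2 - 80 = (x + 4)(-3x^2 + 5x - 20).
So |(-3x^3 - 7x^2 - 5) − 75| = |x + 4|·|-3x^2 + 5x - 20|.
Assume first that |x + 4| < 1, so |x| < 5. Then |-3x^2 + 5x - 20| ≤ 3·5^2 + 5·5 + 20 = 120.
Hence |(-3x^3 - 7x^2 - 5) − 75| ≤ 120|x + 4| < eps provided |x + 4| < eps/120.
Take delta = min(1, eps/120). Then 0 < |x + 4| < delta gives both |x + 4| < 1 and |x + 4| < eps/120, so |(-3x^3 - 7x^2 - 5) − 75| < eps.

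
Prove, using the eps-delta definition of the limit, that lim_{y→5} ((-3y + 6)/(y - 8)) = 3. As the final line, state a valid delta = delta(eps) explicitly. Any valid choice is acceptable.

delta = min(3/2, (1/4)eps)

Let eps > 0. We want delta > 0 with 0 < |y − 5| < delta ⇒ |(-3y + 6)/(y - 8) − 3| < eps.
Combining over a common denominator, (-3y + 6)/(y - 8) − 3 = [(-3y + 6)·(-3) − (-9)·(y - 8)] / [(-3)·(y - 8)] = 18(y − 5) / ((-3)(y - 8)).
So |(-3y + 6)/(y - 8) − 3| = 18|y − 5| / (3·|y − 8|).
Require delta ≤ 3/2, so |y − 8| ≥ |-3| − |y − 5| > 3 − 3/2 = 3/2.
Hence |(-3y + 6)/(y - 8) − 3| < 18|y − 5|/(3·(3/2)) = 4|y − 5|, which is < eps once |y − 5| < (1/4)eps.
Take delta = min(3/2, (1/4)eps). Then 0 < |y − 5| < delta forces both bounds, so |(-3y + 6)/(y - 8) − 3| < eps.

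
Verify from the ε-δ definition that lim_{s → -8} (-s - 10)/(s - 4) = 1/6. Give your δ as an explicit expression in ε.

δ = min(6, (36/7)ε)

Suppose ε > 0. We want δ > 0 with 0 < |s + 8| < δ ⇒ |(-s - 10)/(s - 4) − (1/6)| < ε.
Combining over a common denominator, (-s - 10)/(s - 4) − (1/6) = [(-s - 10)·(-12) − (-2)·(s - 4)] / [(-12)·(s - 4)] = 14(s + 8) / ((-12)(s - 4)).
So |(-s - 10)/(s - 4) − (1/6)| = 14|s + 8| / (12·|s − 4|).
Require δ ≤ 6, so |s − 4| ≥ |-12| − |s + 8| > 12 − 6 = 6.
Hence |(-s - 10)/(s - 4) − (1/6)| < 14|s + 8|/(12·6) = (7/36)|s + 8|, which is < ε once |s + 8| < (36/7)ε.
Take δ = min(6, (36/7)ε). Then 0 < |s + 8| < δ forces both bounds, so |(-s - 10)/(s - 4) − (1/6)| < ε.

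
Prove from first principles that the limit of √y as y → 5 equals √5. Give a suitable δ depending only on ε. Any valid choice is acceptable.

δ = min(5, √5·ε)

Fix ε > 0. We want δ > 0 such that 0 < |y − 5| < δ implies |√y − √5| < ε.
Rationalise: √y − √5 = (y − 5)/(√y + √5), so |√y − √5| = |y − 5|/(√y + √5).
Restrict δ ≤ 5 so that |y − 5| < 5 forces y > 0, and then √y + √5 > √5.
Hence |√y − √5| < |y − 5|/√5, which is < ε once |y − 5| < √5·ε.
Take δ = min(5, √5·ε). If 0 < |y − 5| < δ then y > 0 and |√y − √5| < |y − 5|/√5 < ε.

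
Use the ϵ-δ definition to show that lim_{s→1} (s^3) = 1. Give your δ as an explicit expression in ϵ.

Fix ϵ > 0. We seek δ > 0 with 0 < |s − 1| < δ ⇒ |s^3 − 1| < ϵ.
Factor: s^3 − 1 = (s − 1)(s^2 + s + 1), so |s^3 − 1| = |s − 1|·|s^2 + s + 1|.
Impose δ ≤ 1 so that |s| < 2; then |s^2 + s + 1| ≤ 7.
Hence |s^3 − 1| ≤ 7|s − 1|, which is < ϵ once |s − 1| < ϵ/7.
Take δ = min(1, ϵ/7). If 0 < |s − 1| < δ then both bounds hold and |s^3 − 1| ≤ 7|s − 1| < 7·(ϵ/7) = ϵ.

δ = min(1, ϵ/7)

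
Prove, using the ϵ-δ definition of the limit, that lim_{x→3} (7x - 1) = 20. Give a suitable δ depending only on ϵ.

Fix ϵ > 0. We need δ > 0 so that 0 < |x − 3| < δ implies |(7x - 1) − 20| < ϵ.
Since (7x - 1) − 20 = 7(x − 3), we have |(7x - 1) − 20| = 7|x − 3|.
So 7|x − 3| < ϵ exactly when |x − 3| < ϵ/7.
Take δ = ϵ/7. If 0 < |x − 3| < δ then |(7x - 1) − 20| = 7|x − 3| < 7·(ϵ/7) = ϵ.

δ = ϵ/7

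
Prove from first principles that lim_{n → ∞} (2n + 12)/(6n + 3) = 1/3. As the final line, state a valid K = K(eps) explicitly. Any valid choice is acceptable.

Let eps > 0. For n ≥ 1, |(2n + 12)/(6n + 3) − (1/3)| = |66|/(6(6n + 3)) = 66/(6(6n + 3)).
Since 6n + 3 ≥ 6n for n ≥ 1, this is ≤ 66/(6·6n) = (11/6)/n.
So |(2n + 12)/(6n + 3) − (1/3)| < eps whenever n > (11/6)/eps.
Take K = (11/6)/eps. If n > K then |(2n + 12)/(6n + 3) − (1/3)| ≤ (11/6)/n < eps.

K = (11/6)/eps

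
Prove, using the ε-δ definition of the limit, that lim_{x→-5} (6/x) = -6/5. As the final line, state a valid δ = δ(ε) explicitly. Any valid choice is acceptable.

δ = min(5/2, (25/12)ε)

Let ε > 0. We seek δ > 0 such that 0 < |x + 5| < δ implies |6/x + 6/5| < ε.
|6/x + 6/5| = 6·|-5 − x|/(5·|x|) = 6|x + 5|/(5|x|).
Restrict δ ≤ 5/2. Then |x + 5| < 5/2 gives |x| > 5/2, so 5|x| > 25/2.
Then |6/x + 6/5| < 6|x + 5|/(25/2), which is < ε when |x + 5| < (25/12)ε.
Take δ = min(5/2, (25/12)ε). Then 0 < |x + 5| < δ gives both |x + 5| < 5/2 and |x + 5| < (25/12)ε, so |6/x + 6/5| < ε.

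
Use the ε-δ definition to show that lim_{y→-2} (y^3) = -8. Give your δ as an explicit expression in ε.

δ = min(1, ε/19)

Suppose ε > 0. We seek δ > 0 with 0 < |y + 2| < δ ⇒ |y^3 + 8| < ε.
Factor: y^3 + 8 = (y + 2)(y^2 - 2y + 4), so |y^3 + 8| = |y + 2|·|y^2 - 2y + 4|.
Restrict δ ≤ 1. Then |y + 2| < 1 gives |y| < 3, so by the triangle inequality |y^2 - 2y + 4| ≤ 3^2 + 2·3 + 4 = 19.
Hence |y^3 + 8| ≤ 19|y + 2|, which is < ε once |y + 2| < ε/19.
Take δ = min(1, ε/19). If 0 < |y + 2| < δ then both bounds hold and |y^3 + 8| ≤ 19|y + 2| < 19·(ε/19) = ε.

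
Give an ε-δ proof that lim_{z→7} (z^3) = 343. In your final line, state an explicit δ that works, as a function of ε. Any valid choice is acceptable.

δ = min(1, ε/169)

Let ε > 0. We seek δ > 0 with 0 < |z − 7| < δ ⇒ |z^3 − 343| < ε.
Factor: z^3 − 343 = (z − 7)(z^2 + 7z + 49), so |z^3 − 343| = |z − 7|·|z^2 + 7z + 49|.
Impose δ ≤ 1 so that |z| < 8; then |z^2 + 7z + 49| ≤ 169.
Hence |z^3 − 343| ≤ 169|z − 7|, which is < ε once |z − 7| < ε/169.
Take δ = min(1, ε/169). If 0 < |z − 7| < δ then both bounds hold and |z^3 − 343| ≤ 169|z − 7| < 169·(ε/169) = ε.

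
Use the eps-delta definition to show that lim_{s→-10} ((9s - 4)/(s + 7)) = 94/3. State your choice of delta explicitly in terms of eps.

Suppose eps > 0. We want delta > 0 with 0 < |s + 10| < delta ⇒ |(9s - 4)/(s + 7) − (94/3)| < eps.
Combining over a common denominator, (9s - 4)/(s + 7) − (94/3) = [(9s - 4)·(-3) − (-94)·(s + 7)] / [(-3)·(s + 7)] = 67(s + 10) / ((-3)(s + 7)).
So |(9s - 4)/(s + 7) − (94/3)| = 67|s + 10| / (3·|s + 7|).
Restrict delta ≤ 3/2. Then |s + 10| < 3/2 gives |s + 7| = |(s + 10) + (-3)| ≥ 3 − 3/2 = 3/2.
Hence |(9s - 4)/(s + 7) − (94/3)| < 67|s + 10|/(3·(3/2)) = (134/9)|s + 10|, which is < eps once |s + 10| < (9/134)eps.
Take delta = min(3/2, (9/134)eps). Then 0 < |s + 10| < delta forces both bounds, so |(9s - 4)/(s + 7) − (94/3)| < eps.

delta = min(3/2, (9/134)eps)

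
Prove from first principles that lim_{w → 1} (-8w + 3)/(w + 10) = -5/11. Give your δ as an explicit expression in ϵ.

Suppose ϵ > 0. We want δ > 0 with 0 < |w − 1| < δ ⇒ |(-8w + 3)/(w + 10) + 5/11| < ϵ.
Combining over a common denominator, (-8w + 3)/(w + 10) + 5/11 = [(-8w + 3)·11 − (-5)·(w + 10)] / [11·(w + 10)] = -83(w − 1) / (11(w + 10)).
So |(-8w + 3)/(w + 10) + 5/11| = 83|w − 1| / (11·|w + 10|).
Require δ ≤ 11/2, so |w + 10| ≥ |11| − |w − 1| > 11 − 11/2 = 11/2.
Hence |(-8w + 3)/(w + 10) + 5/11| < 83|w − 1|/(11·(11/2)) = (166/121)|w − 1|, which is < ϵ once |w − 1| < (121/166)ϵ.
Take δ = min(11/2, (121/166)ϵ). Then 0 < |w − 1| < δ forces both bounds, so |(-8w + 3)/(w + 10) + 5/11| < ϵ.

δ = min(11/2, (121/166)ϵ)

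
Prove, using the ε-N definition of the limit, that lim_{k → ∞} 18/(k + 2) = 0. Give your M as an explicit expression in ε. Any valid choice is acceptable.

M = 18/ε

Let ε > 0 be given. For k ≥ 1, |18/(k + 2) − 0| = 18/(k + 2) ≤ 18/k.
We need 18/k < ε, i.e. k > 18/ε.
Take M = 18/ε. If k > M then |18/(k + 2)| ≤ 18/k < ε.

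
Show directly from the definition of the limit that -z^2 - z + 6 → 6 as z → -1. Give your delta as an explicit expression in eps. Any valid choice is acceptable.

delta = min(1, eps/2)

Fix eps > 0. We want delta > 0 such that 0 < |z + 1| < delta implies |(-z^2 - z + 6) − 6| < eps.
(-z^2 - z + 6) − 6 = -z^2 - z = (z + 1)(-z).
So |(-z^2 - z + 6) − 6| = |z + 1|·|-z|.
Assume first that |z + 1| < 1, so |z| < 2. Then |-z| ≤ 2 = 2.
Hence |(-z^2 - z + 6) − 6| ≤ 2|z + 1| < eps provided |z + 1| < eps/2.
Take delta = min(1, eps/2). Then 0 < |z + 1| < delta gives both |z + 1| < 1 and |z + 1| < eps/2, so |(-z^2 - z + 6) − 6| < eps.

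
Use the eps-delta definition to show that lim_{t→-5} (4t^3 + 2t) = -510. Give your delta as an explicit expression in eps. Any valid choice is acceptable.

delta = min(2, eps/438)

Let eps > 0. We want delta > 0 such that 0 < |t + 5| < delta implies |(4t^3 + 2t) + 510| < eps.
(4t^3 + 2t) + 510 = 4t^3 + 2t + 510 = (t + 5)(4t^2 - 20t + 102).
So |(4t^3 + 2t) + 510| = |t + 5|·|4t^2 - 20t + 102|.
Assume first that |t + 5| < 2, so |t| < 7. Then |4t^2 - 20t + 102| ≤ 4·7^2 + 20·7 + 102 = 438.
Hence |(4t^3 + 2t) + 510| ≤ 438|t + 5| < eps provided |t + 5| < eps/438.
Take delta = min(2, eps/438). Then 0 < |t + 5| < delta gives both |t + 5| < 2 and |t + 5| < eps/438, so |(4t^3 + 2t) + 510| < eps.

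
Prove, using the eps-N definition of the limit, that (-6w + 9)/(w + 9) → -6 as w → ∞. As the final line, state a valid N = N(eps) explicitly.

Suppose eps > 0. We seek N > 0 such that w > N implies |(-6w + 9)/(w + 9) + 6| < eps.
(-6w + 9)/(w + 9) + 6 = ((-6w + 9) − (-6)(w + 9)) / ((w + 9)) = 63/((w + 9)).
For w > 0 we have w + 9 > w, so |(-6w + 9)/(w + 9) + 6| = 63/((w + 9)) < 63/(w) = 63/w.
Thus |(-6w + 9)/(w + 9) + 6| < eps whenever w > 63/eps.
Take N = 63/eps. If w > N then |(-6w + 9)/(w + 9) + 6| < 63/w < eps.

N = 63/eps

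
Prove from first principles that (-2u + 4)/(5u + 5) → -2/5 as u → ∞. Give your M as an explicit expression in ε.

Let ε > 0. We seek M > 0 such that u > M implies |(-2u + 4)/(5u + 5) + 2/5| < ε.
(-2u + 4)/(5u + 5) + 2/5 = (5(-2u + 4) − (-2)(5u + 5)) / (5(5u + 5)) = 30/(5(5u + 5)).
For u > 0 we have 5u + 5 > 5u, so |(-2u + 4)/(5u + 5) + 2/5| = 30/(5(5u + 5)) < 30/(5·5u) = (6/5)/u.
Thus |(-2u + 4)/(5u + 5) + 2/5| < ε whenever u > (6/5)/ε.
Take M = (6/5)/ε. If u > M then |(-2u + 4)/(5u + 5) + 2/5| < (6/5)/u < ε.

M = (6/5)/ε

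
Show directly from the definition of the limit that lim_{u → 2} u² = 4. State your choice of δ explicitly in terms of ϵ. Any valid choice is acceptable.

δ = min(1, ϵ/5)

Suppose ϵ > 0. We seek δ > 0 with 0 < |u − 2| < δ ⇒ |u² − 4| < ϵ.
Factor: u² − 4 = (u − 2)(u + 2), so |u² − 4| = |u − 2|·|u + 2|.
Impose δ ≤ 1 so that |u| < 3; then |u + 2| ≤ 5.
Hence |u² − 4| ≤ 5|u − 2|, which is < ϵ once |u − 2| < ϵ/5.
Take δ = min(1, ϵ/5). If 0 < |u − 2| < δ then both bounds hold and |u² − 4| ≤ 5|u − 2| < 5·(ϵ/5) = ϵ.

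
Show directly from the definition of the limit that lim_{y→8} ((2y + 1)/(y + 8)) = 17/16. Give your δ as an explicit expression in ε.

δ = min(8, (128/15)ε)

Fix ε > 0. We want δ > 0 with 0 < |y − 8| < δ ⇒ |(2y + 1)/(y + 8) − (17/16)| < ε.
Combining over a common denominator, (2y + 1)/(y + 8) − (17/16) = [(2y + 1)·16 − 17·(y + 8)] / [16·(y + 8)] = 15(y − 8) / (16(y + 8)).
So |(2y + 1)/(y + 8) − (17/16)| = 15|y − 8| / (16·|y + 8|).
Restrict δ ≤ 8. Then |y − 8| < 8 gives |y + 8| = |(y − 8) + 16| ≥ 16 − 8 = 8.
Hence |(2y + 1)/(y + 8) − (17/16)| < 15|y − 8|/(16·8) = (15/128)|y − 8|, which is < ε once |y − 8| < (128/15)ε.
Take δ = min(8, (128/15)ε). Then 0 < |y − 8| < δ forces both bounds, so |(2y + 1)/(y + 8) − (17/16)| < ε.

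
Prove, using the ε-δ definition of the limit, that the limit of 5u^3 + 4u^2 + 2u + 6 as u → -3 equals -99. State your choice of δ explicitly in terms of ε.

Fix ε > 0. We want δ > 0 such that 0 < |u + 3| < δ implies |(5u^3 + 4u^2 + 2u + 6) + 99| < ε.
(5u^3 + 4u^2 + 2u + 6) + 99 = 5u^3 + 4u^2 + 2u + 105 = (u + 3)(5u^2 - 11u + 35).
So |(5u^3 + 4u^2 + 2u + 6) + 99| = |u + 3|·|5u^2 - 11u + 35|.
Assume first that |u + 3| < 1, so |u| < 4. Then |5u^2 - 11u + 35| ≤ 5·4^2 + 11·4 + 35 = 159.
Hence |(5u^3 + 4u^2 + 2u + 6) + 99| ≤ 159|u + 3| < ε provided |u + 3| < ε/159.
Take δ = min(1, ε/159). Then 0 < |u + 3| < δ gives both |u + 3| < 1 and |u + 3| < ε/159, so |(5u^3 + 4u^2 + 2u + 6) + 99| < ε.

δ = min(1, ε/159)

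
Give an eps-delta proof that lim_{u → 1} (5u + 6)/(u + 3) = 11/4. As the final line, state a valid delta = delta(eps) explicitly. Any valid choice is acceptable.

Let eps > 0. We want delta > 0 with 0 < |u − 1| < delta ⇒ |(5u + 6)/(u + 3) − (11/4)| < eps.
Combining over a common denominator, (5u + 6)/(u + 3) − (11/4) = [(5u + 6)·4 − 11·(u + 3)] / [4·(u + 3)] = 9(u − 1) / (4(u + 3)).
So |(5u + 6)/(u + 3) − (11/4)| = 9|u − 1| / (4·|u + 3|).
Restrict delta ≤ 2. Then |u − 1| < 2 gives |u + 3| = |(u − 1) + 4| ≥ 4 − 2 = 2.
Hence |(5u + 6)/(u + 3) − (11/4)| < 9|u − 1|/(4·2) = (9/8)|u − 1|, which is < eps once |u − 1| < (8/9)eps.
Take delta = min(2, (8/9)eps). Then 0 < |u − 1| < delta forces both bounds, so |(5u + 6)/(u + 3) − (11/4)| < eps.

delta = min(2, (8/9)eps)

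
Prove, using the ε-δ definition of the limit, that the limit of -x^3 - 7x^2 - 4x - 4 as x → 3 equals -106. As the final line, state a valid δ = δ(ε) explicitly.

Let ε > 0 be given. We want δ > 0 such that 0 < |x − 3| < δ implies |(-x^3 - 7x^2 - 4x - 4) + 106| < ε.
(-x^3 - 7x^2 - 4x - 4) + 106 = -x^3 - 7x^2 - 4x + 102 = (x − 3)(-x^2 - 10x - 34).
So |(-x^3 - 7x^2 - 4x - 4) + 106| = |x − 3|·|-x^2 - 10x - 34|.
Require δ ≤ 1. Then |x − 3| < 1 gives |x| < 4, and by the triangle inequality |-x^2 - 10x - 34| ≤ 4^2 + 10·4 + 34 = 90.
Hence |(-x^3 - 7x^2 - 4x - 4) + 106| ≤ 90|x − 3| < ε provided |x − 3| < ε/90.
Choosing δ = min(1, ε/90) ensures both conditions, hence |(-x^3 - 7x^2 - 4x - 4) + 106| < ε.

δ = min(1, ε/90)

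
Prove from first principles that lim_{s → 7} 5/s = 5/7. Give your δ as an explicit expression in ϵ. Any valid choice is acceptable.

Let ϵ > 0 be given. We seek δ > 0 such that 0 < |s − 7| < δ implies |5/s − (5/7)| < ϵ.
|5/s − (5/7)| = 5·|7 − s|/(7·|s|) = 5|s − 7|/(7|s|).
Require δ ≤ 7/2 so that |s| > 7 − 7/2 = 7/2, hence 7|s| > 49/2.
Then |5/s − (5/7)| < 5|s − 7|/(49/2), which is < ϵ when |s − 7| < (49/10)ϵ.
Take δ = min(7/2, (49/10)ϵ). Then 0 < |s − 7| < δ gives both |s − 7| < 7/2 and |s − 7| < (49/10)ϵ, so |5/s − (5/7)| < ϵ.

δ = min(7/2, (49/10)ϵ)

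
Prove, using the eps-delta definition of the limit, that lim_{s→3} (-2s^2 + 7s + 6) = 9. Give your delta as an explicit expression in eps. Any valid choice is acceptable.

Let eps > 0 be given. We want delta > 0 such that 0 < |s − 3| < delta implies |(-2s^2 + 7s + 6) − 9| < eps.
(-2s^2 + 7s + 6) − 9 = -2s^2 + 7s - 3 = (s − 3)(-2s + 1).
So |(-2s^2 + 7s + 6) − 9| = |s − 3|·|-2s + 1|.
Require delta ≤ 1. Then |s − 3| < 1 gives |s| < 4, and by the triangle inequality |-2s + 1| ≤ 2·4 + 1 = 9.
Hence |(-2s^2 + 7s + 6) − 9| ≤ 9|s − 3| < eps provided |s − 3| < eps/9.
Choosing delta = min(1, eps/9) ensures both conditions, hence |(-2s^2 + 7s + 6) − 9| < eps.

delta = min(1, eps/9)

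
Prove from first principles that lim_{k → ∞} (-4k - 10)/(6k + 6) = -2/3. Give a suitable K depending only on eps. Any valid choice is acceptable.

Suppose eps > 0. For k ≥ 1, |(-4k - 10)/(6k + 6) + 2/3| = |-36|/(6(6k + 6)) = 36/(6(6k + 6)).
Since 6k + 6 ≥ 6k for k ≥ 1, this is ≤ 36/(6·6k) = 1/k.
So |(-4k - 10)/(6k + 6) + 2/3| < eps whenever k > 1/eps.
Take K = 1/eps. If k > K then |(-4k - 10)/(6k + 6) + 2/3| ≤ 1/k < eps.

K = 1/eps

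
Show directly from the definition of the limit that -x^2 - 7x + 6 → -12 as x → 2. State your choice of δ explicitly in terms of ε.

Fix ε > 0. We want δ > 0 such that 0 < |x − 2| < δ implies |(-x^2 - 7x + 6) + 12| < ε.
(-x^2 - 7x + 6) + 12 = -x^2 - 7x + 18 = (x − 2)(-x - 9).
So |(-x^2 - 7x + 6) + 12| = |x − 2|·|-x - 9|.
Assume first that |x − 2| < 1, so |x| < 3. Then |-x - 9| ≤ 3 + 9 = 12.
Hence |(-x^2 - 7x + 6) + 12| ≤ 12|x − 2| < ε provided |x − 2| < ε/12.
Take δ = min(1, ε/12). Then 0 < |x − 2| < δ gives both |x − 2| < 1 and |x − 2| < ε/12, so |(-x^2 - 7x + 6) + 12| < ε.

δ = min(1, ε/12)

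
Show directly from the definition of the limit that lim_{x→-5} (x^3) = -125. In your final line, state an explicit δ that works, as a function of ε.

δ = min(1, ε/91)

Fix ε > 0. We seek δ > 0 with 0 < |x + 5| < δ ⇒ |x^3 + 125| < ε.
Factor: x^3 + 125 = (x + 5)(x^2 - 5x + 25), so |x^3 + 125| = |x + 5|·|x^2 - 5x + 25|.
Impose δ ≤ 1 so that |x| < 6; then |x^2 - 5x + 25| ≤ 91.
Hence |x^3 + 125| ≤ 91|x + 5|, which is < ε once |x + 5| < ε/91.
Take δ = min(1, ε/91). If 0 < |x + 5| < δ then both bounds hold and |x^3 + 125| ≤ 91|x + 5| < 91·(ε/91) = ε.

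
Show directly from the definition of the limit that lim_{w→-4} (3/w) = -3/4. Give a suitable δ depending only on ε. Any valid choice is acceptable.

Let ε > 0. We seek δ > 0 such that 0 < |w + 4| < δ implies |3/w + 3/4| < ε.
|3/w + 3/4| = 3·|-4 − w|/(4·|w|) = 3|w + 4|/(4|w|).
Restrict δ ≤ 2. Then |w + 4| < 2 gives |w| > 2, so 4|w| > 8.
Then |3/w + 3/4| < 3|w + 4|/8, which is < ε when |w + 4| < (8/3)ε.
Take δ = min(2, (8/3)ε). Then 0 < |w + 4| < δ gives both |w + 4| < 2 and |w + 4| < (8/3)ε, so |3/w + 3/4| < ε.

δ = min(2, (8/3)ε)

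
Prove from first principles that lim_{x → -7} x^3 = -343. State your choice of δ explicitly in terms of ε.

Suppose ε > 0. We seek δ > 0 with 0 < |x + 7| < δ ⇒ |x^3 + 343| < ε.
Factor: x^3 + 343 = (x + 7)(x^2 - 7x + 49), so |x^3 + 343| = |x + 7|·|x^2 - 7x + 49|.
Impose δ ≤ 2 so that |x| < 9; then |x^2 - 7x + 49| ≤ 193.
Hence |x^3 + 343| ≤ 193|x + 7|, which is < ε once |x + 7| < ε/193.
Take δ = min(2, ε/193). If 0 < |x + 7| < δ then both bounds hold and |x^3 + 343| ≤ 193|x + 7| < 193·(ε/193) = ε.

δ = min(2, ε/193)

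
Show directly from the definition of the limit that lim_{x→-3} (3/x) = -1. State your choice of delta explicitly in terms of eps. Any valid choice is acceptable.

delta = min(3/2, (3/2)eps)

Fix eps > 0. We seek delta > 0 such that 0 < |x + 3| < delta implies |3/x + 1| < eps.
|3/x + 1| = 3·|-3 − x|/(3·|x|) = 3|x + 3|/(3|x|).
Require delta ≤ 3/2 so that |x| > 3 − 3/2 = 3/2, hence 3|x| > 9/2.
Then |3/x + 1| < 3|x + 3|/(9/2), which is < eps when |x + 3| < (3/2)eps.
Take delta = min(3/2, (3/2)eps). Then 0 < |x + 3| < delta gives both |x + 3| < 3/2 and |x + 3| < (3/2)eps, so |3/x + 1| < eps.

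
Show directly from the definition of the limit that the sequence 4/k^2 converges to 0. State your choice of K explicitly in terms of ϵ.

Let ϵ > 0. For k ≥ 1, |4/k^2 − 0| = 4/k^2.
4/k^2 < ϵ ⇔ k^2 > 4/ϵ ⇔ k > (4/ϵ)^{1/2}.
Take K = (4/ϵ)^{1/2}. Then k > K implies 4/k^2 < ϵ.

K = (4/ϵ)^{1/2}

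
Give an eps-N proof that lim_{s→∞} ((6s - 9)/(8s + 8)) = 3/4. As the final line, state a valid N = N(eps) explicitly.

Let eps > 0 be given. We seek N > 0 such that s > N implies |(6s - 9)/(8s + 8) − (3/4)| < eps.
(6s - 9)/(8s + 8) − (3/4) = (8(6s - 9) − 6(8s + 8)) / (8(8s + 8)) = -120/(8(8s + 8)).
For s > 0 we have 8s + 8 > 8s, so |(6s - 9)/(8s + 8) − (3/4)| = 120/(8(8s + 8)) < 120/(8·8s) = (15/8)/s.
Thus |(6s - 9)/(8s + 8) − (3/4)| < eps whenever s > (15/8)/eps.
Take N = (15/8)/eps. If s > N then |(6s - 9)/(8s + 8) − (3/4)| < (15/8)/s < eps.

N = (15/8)/eps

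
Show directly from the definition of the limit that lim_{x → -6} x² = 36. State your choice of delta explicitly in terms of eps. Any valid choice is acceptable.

delta = min(2, eps/14)

Let eps > 0 be given. We seek delta > 0 with 0 < |x + 6| < delta ⇒ |x² − 36| < eps.
Factor: x² − 36 = (x + 6)(x - 6), so |x² − 36| = |x + 6|·|x - 6|.
Restrict delta ≤ 2. Then |x + 6| < 2 gives |x| < 8, so by the triangle inequality |x - 6| ≤ 8 + 6 = 14.
Hence |x² − 36| ≤ 14|x + 6|, which is < eps once |x + 6| < eps/14.
Take delta = min(2, eps/14). If 0 < |x + 6| < delta then both bounds hold and |x² − 36| ≤ 14|x + 6| < 14·(eps/14) = eps.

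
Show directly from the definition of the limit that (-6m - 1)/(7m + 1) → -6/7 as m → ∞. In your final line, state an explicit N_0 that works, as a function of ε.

N_0 = (1/49)/ε

Let ε > 0. For m ≥ 1, |(-6m - 1)/(7m + 1) + 6/7| = |-1|/(7(7m + 1)) = 1/(7(7m + 1)).
Since 7m + 1 ≥ 7m for m ≥ 1, this is ≤ 1/(7·7m) = (1/49)/m.
So |(-6m - 1)/(7m + 1) + 6/7| < ε whenever m > (1/49)/ε.
Take N_0 = (1/49)/ε. If m > N_0 then |(-6m - 1)/(7m + 1) + 6/7| ≤ (1/49)/m < ε.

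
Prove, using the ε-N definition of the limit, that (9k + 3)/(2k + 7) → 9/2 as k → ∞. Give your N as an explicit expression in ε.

Fix ε > 0. For k ≥ 1, |(9k + 3)/(2k + 7) − (9/2)| = |-57|/(2(2k + 7)) = 57/(2(2k + 7)).
Since 2k + 7 ≥ 2k for k ≥ 1, this is ≤ 57/(2·2k) = (57/4)/k.
So |(9k + 3)/(2k + 7) − (9/2)| < ε whenever k > (57/4)/ε.
Take N = (57/4)/ε. If k > N then |(9k + 3)/(2k + 7) − (9/2)| ≤ (57/4)/k < ε.

N = (57/4)/ε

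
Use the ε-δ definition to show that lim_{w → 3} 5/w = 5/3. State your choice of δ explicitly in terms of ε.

δ = min(3/2, (9/10)ε)

Let ε > 0 be given. We seek δ > 0 such that 0 < |w − 3| < δ implies |5/w − (5/3)| < ε.
|5/w − (5/3)| = 5·|3 − w|/(3·|w|) = 5|w − 3|/(3|w|).
Require δ ≤ 3/2 so that |w| > 3 − 3/2 = 3/2, hence 3|w| > 9/2.
Then |5/w − (5/3)| < 5|w − 3|/(9/2), which is < ε when |w − 3| < (9/10)ε.
Take δ = min(3/2, (9/10)ε). Then 0 < |w − 3| < δ gives both |w − 3| < 3/2 and |w − 3| < (9/10)ε, so |5/w − (5/3)| < ε.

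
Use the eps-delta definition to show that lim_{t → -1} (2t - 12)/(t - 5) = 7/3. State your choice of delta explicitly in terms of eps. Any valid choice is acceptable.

Fix eps > 0. We want delta > 0 with 0 < |t + 1| < delta ⇒ |(2t - 12)/(t - 5) − (7/3)| < eps.
Combining over a common denominator, (2t - 12)/(t - 5) − (7/3) = [(2t - 12)·(-6) − (-14)·(t - 5)] / [(-6)·(t - 5)] = 2(t + 1) / ((-6)(t - 5)).
So |(2t - 12)/(t - 5) − (7/3)| = 2|t + 1| / (6·|t − 5|).
Restrict delta ≤ 3. Then |t + 1| < 3 gives |t − 5| = |(t + 1) + (-6)| ≥ 6 − 3 = 3.
Hence |(2t - 12)/(t - 5) − (7/3)| < 2|t + 1|/(6·3) = (1/9)|t + 1|, which is < eps once |t + 1| < 9eps.
Take delta = min(3, 9eps). Then 0 < |t + 1| < delta forces both bounds, so |(2t - 12)/(t - 5) − (7/3)| < eps.

delta = min(3, 9eps)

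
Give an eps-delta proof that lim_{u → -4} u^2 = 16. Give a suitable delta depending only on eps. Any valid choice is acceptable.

Fix eps > 0. We seek delta > 0 with 0 < |u + 4| < delta ⇒ |u^2 − 16| < eps.
Factor: u^2 − 16 = (u + 4)(u - 4), so |u^2 − 16| = |u + 4|·|u - 4|.
Impose delta ≤ 1 so that |u| < 5; then |u - 4| ≤ 9.
Hence |u^2 − 16| ≤ 9|u + 4|, which is < eps once |u + 4| < eps/9.
Take delta = min(1, eps/9). If 0 < |u + 4| < delta then both bounds hold and |u^2 − 16| ≤ 9|u + 4| < 9·(eps/9) = eps.

delta = min(1, eps/9)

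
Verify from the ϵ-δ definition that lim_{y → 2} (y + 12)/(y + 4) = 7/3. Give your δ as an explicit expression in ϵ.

δ = min(3, (9/4)ϵ)

Suppose ϵ > 0. We want δ > 0 with 0 < |y − 2| < δ ⇒ |(y + 12)/(y + 4) − (7/3)| < ϵ.
Combining over a common denominator, (y + 12)/(y + 4) − (7/3) = [(y + 12)·6 − 14·(y + 4)] / [6·(y + 4)] = -8(y − 2) / (6(y + 4)).
So |(y + 12)/(y + 4) − (7/3)| = 8|y − 2| / (6·|y + 4|).
Restrict δ ≤ 3. Then |y − 2| < 3 gives |y + 4| = |(y − 2) + 6| ≥ 6 − 3 = 3.
Hence |(y + 12)/(y + 4) − (7/3)| < 8|y − 2|/(6·3) = (4/9)|y − 2|, which is < ϵ once |y − 2| < (9/4)ϵ.
Take δ = min(3, (9/4)ϵ). Then 0 < |y − 2| < δ forces both bounds, so |(y + 12)/(y + 4) − (7/3)| < ϵ.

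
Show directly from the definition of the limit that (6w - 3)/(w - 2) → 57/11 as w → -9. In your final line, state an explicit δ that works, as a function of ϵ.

δ = min(11/2, (121/18)ϵ)

Let ϵ > 0. We want δ > 0 with 0 < |w + 9| < δ ⇒ |(6w - 3)/(w - 2) − (57/11)| < ϵ.
Combining over a common denominator, (6w - 3)/(w - 2) − (57/11) = [(6w - 3)·(-11) − (-57)·(w - 2)] / [(-11)·(w - 2)] = -9(w + 9) / ((-11)(w - 2)).
So |(6w - 3)/(w - 2) − (57/11)| = 9|w + 9| / (11·|w − 2|).
Restrict δ ≤ 11/2. Then |w + 9| < 11/2 gives |w − 2| = |(w + 9) + (-11)| ≥ 11 − 11/2 = 11/2.
Hence |(6w - 3)/(w - 2) − (57/11)| < 9|w + 9|/(11·(11/2)) = (18/121)|w + 9|, which is < ϵ once |w + 9| < (121/18)ϵ.
Take δ = min(11/2, (121/18)ϵ). Then 0 < |w + 9| < δ forces both bounds, so |(6w - 3)/(w - 2) − (57/11)| < ϵ.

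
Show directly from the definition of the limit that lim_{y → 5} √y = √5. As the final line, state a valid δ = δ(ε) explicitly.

Suppose ε > 0. We want δ > 0 such that 0 < |y − 5| < δ implies |√y − √5| < ε.
Rationalise: √y − √5 = (y − 5)/(√y + √5), so |√y − √5| = |y − 5|/(√y + √5).
Restrict δ ≤ 5 so that |y − 5| < 5 forces y > 0, and then √y + √5 > √5.
Hence |√y − √5| < |y − 5|/√5, which is < ε once |y − 5| < √5·ε.
Take δ = min(5, √5·ε). If 0 < |y − 5| < δ then y > 0 and |√y − √5| < |y − 5|/√5 < ε.

δ = min(5, √5·ε)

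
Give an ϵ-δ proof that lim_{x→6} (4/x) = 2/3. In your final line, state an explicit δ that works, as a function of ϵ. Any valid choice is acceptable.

δ = min(3, (9/2)ϵ)

Fix ϵ > 0. We seek δ > 0 such that 0 < |x − 6| < δ implies |4/x − (2/3)| < ϵ.
|4/x − (2/3)| = 4·|6 − x|/(6·|x|) = 4|x − 6|/(6|x|).
Restrict δ ≤ 3. Then |x − 6| < 3 gives |x| > 3, so 6|x| > 18.
Then |4/x − (2/3)| < 4|x − 6|/18, which is < ϵ when |x − 6| < (9/2)ϵ.
Take δ = min(3, (9/2)ϵ). Then 0 < |x − 6| < δ gives both |x − 6| < 3 and |x − 6| < (9/2)ϵ, so |4/x − (2/3)| < ϵ.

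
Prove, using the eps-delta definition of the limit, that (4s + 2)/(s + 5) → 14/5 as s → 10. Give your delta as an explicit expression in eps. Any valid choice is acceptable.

delta = min(15/2, (25/4)eps)

Suppose eps > 0. We want delta > 0 with 0 < |s − 10| < delta ⇒ |(4s + 2)/(s + 5) − (14/5)| < eps.
Combining over a common denominator, (4s + 2)/(s + 5) − (14/5) = [(4s + 2)·15 − 42·(s + 5)] / [15·(s + 5)] = 18(s − 10) / (15(s + 5)).
So |(4s + 2)/(s + 5) − (14/5)| = 18|s − 10| / (15·|s + 5|).
Restrict delta ≤ 15/2. Then |s − 10| < 15/2 gives |s + 5| = |(s − 10) + 15| ≥ 15 − 15/2 = 15/2.
Hence |(4s + 2)/(s + 5) − (14/5)| < 18|s − 10|/(15·(15/2)) = (4/25)|s − 10|, which is < eps once |s − 10| < (25/4)eps.
Take delta = min(15/2, (25/4)eps). Then 0 < |s − 10| < delta forces both bounds, so |(4s + 2)/(s + 5) − (14/5)| < eps.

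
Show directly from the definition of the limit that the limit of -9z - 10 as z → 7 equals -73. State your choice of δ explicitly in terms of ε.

Suppose ε > 0. We need δ > 0 so that 0 < |z − 7| < δ implies |(-9z - 10) + 73| < ε.
Since (-9z - 10) + 73 = -9(z − 7), we have |(-9z - 10) + 73| = 9|z − 7|.
So 9|z − 7| < ε exactly when |z − 7| < ε/9.
Take δ = ε/9. If 0 < |z − 7| < δ then |(-9z - 10) + 73| = 9|z − 7| < 9·(ε/9) = ε.

δ = ε/9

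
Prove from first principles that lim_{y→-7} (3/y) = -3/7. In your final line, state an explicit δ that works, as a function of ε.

δ = min(7/2, (49/6)ε)

Let ε > 0 be given. We seek δ > 0 such that 0 < |y + 7| < δ implies |3/y + 3/7| < ε.
|3/y + 3/7| = 3·|-7 − y|/(7·|y|) = 3|y + 7|/(7|y|).
Restrict δ ≤ 7/2. Then |y + 7| < 7/2 gives |y| > 7/2, so 7|y| > 49/2.
Then |3/y + 3/7| < 3|y + 7|/(49/2), which is < ε when |y + 7| < (49/6)ε.
Take δ = min(7/2, (49/6)ε). Then 0 < |y + 7| < δ gives both |y + 7| < 7/2 and |y + 7| < (49/6)ε, so |3/y + 3/7| < ε.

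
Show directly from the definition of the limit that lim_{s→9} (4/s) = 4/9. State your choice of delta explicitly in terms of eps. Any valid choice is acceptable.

delta = min(9/2, (81/8)eps)

Fix eps > 0. We seek delta > 0 such that 0 < |s − 9| < delta implies |4/s − (4/9)| < eps.
|4/s − (4/9)| = 4·|9 − s|/(9·|s|) = 4|s − 9|/(9|s|).
Restrict delta ≤ 9/2. Then |s − 9| < 9/2 gives |s| > 9/2, so 9|s| > 81/2.
Then |4/s − (4/9)| < 4|s − 9|/(81/2), which is < eps when |s − 9| < (81/8)eps.
Take delta = min(9/2, (81/8)eps). Then 0 < |s − 9| < delta gives both |s − 9| < 9/2 and |s − 9| < (81/8)eps, so |4/s − (4/9)| < eps.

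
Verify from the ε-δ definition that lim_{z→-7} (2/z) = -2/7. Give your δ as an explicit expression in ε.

δ = min(7/2, (49/4)ε)

Let ε > 0. We seek δ > 0 such that 0 < |z + 7| < δ implies |2/z + 2/7| < ε.
|2/z + 2/7| = 2·|-7 − z|/(7·|z|) = 2|z + 7|/(7|z|).
Restrict δ ≤ 7/2. Then |z + 7| < 7/2 gives |z| > 7/2, so 7|z| > 49/2.
Then |2/z + 2/7| < 2|z + 7|/(49/2), which is < ε when |z + 7| < (49/4)ε.
Take δ = min(7/2, (49/4)ε). Then 0 < |z + 7| < δ gives both |z + 7| < 7/2 and |z + 7| < (49/4)ε, so |2/z + 2/7| < ε.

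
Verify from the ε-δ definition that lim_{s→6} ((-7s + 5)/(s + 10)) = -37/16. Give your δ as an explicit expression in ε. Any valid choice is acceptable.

δ = min(8, (128/75)ε)

Fix ε > 0. We want δ > 0 with 0 < |s − 6| < δ ⇒ |(-7s + 5)/(s + 10) + 37/16| < ε.
Combining over a common denominator, (-7s + 5)/(s + 10) + 37/16 = [(-7s + 5)·16 − (-37)·(s + 10)] / [16·(s + 10)] = -75(s − 6) / (16(s + 10)).
So |(-7s + 5)/(s + 10) + 37/16| = 75|s − 6| / (16·|s + 10|).
Require δ ≤ 8, so |s + 10| ≥ |16| − |s − 6| > 16 − 8 = 8.
Hence |(-7s + 5)/(s + 10) + 37/16| < 75|s − 6|/(16·8) = (75/128)|s − 6|, which is < ε once |s − 6| < (128/75)ε.
Take δ = min(8, (128/75)ε). Then 0 < |s − 6| < δ forces both bounds, so |(-7s + 5)/(s + 10) + 37/16| < ε.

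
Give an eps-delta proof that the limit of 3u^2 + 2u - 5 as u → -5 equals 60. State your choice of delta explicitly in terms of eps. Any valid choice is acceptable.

Let eps > 0 be given. We want delta > 0 such that 0 < |u + 5| < delta implies |(3u^2 + 2u - 5) − 60| < eps.
(3u^2 + 2u - 5) − 60 = 3u^2 + 2u - 65 = (u + 5)(3u - 13).
So |(3u^2 + 2u - 5) − 60| = |u + 5|·|3u - 13|.
Require delta ≤ 2. Then |u + 5| < 2 gives |u| < 7, and by the triangle inequality |3u - 13| ≤ 3·7 + 13 = 34.
Hence |(3u^2 + 2u - 5) − 60| ≤ 34|u + 5| < eps provided |u + 5| < eps/34.
Take delta = min(2, eps/34). Then 0 < |u + 5| < delta gives both |u + 5| < 2 and |u + 5| < eps/34, so |(3u^2 + 2u - 5) − 60| < eps.

delta = min(2, eps/34)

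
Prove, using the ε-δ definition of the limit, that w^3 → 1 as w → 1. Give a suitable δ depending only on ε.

δ = min(1, ε/7)

Let ε > 0 be given. We seek δ > 0 with 0 < |w − 1| < δ ⇒ |w^3 − 1| < ε.
Factor: w^3 − 1 = (w − 1)(w^2 + w + 1), so |w^3 − 1| = |w − 1|·|w^2 + w + 1|.
Restrict δ ≤ 1. Then |w − 1| < 1 gives |w| < 2, so by the triangle inequality |w^2 + w + 1| ≤ 2^2 + 2 + 1 = 7.
Hence |w^3 − 1| ≤ 7|w − 1|, which is < ε once |w − 1| < ε/7.
Take δ = min(1, ε/7). If 0 < |w − 1| < δ then both bounds hold and |w^3 − 1| ≤ 7|w − 1| < 7·(ε/7) = ε.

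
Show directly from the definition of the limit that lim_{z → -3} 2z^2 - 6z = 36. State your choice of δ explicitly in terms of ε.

Suppose ε > 0. We want δ > 0 such that 0 < |z + 3| < δ implies |(2z^2 - 6z) − 36| < ε.
(2z^2 - 6z) − 36 = 2z^2 - 6z - 36 = (z + 3)(2z - 12).
So |(2z^2 - 6z) − 36| = |z + 3|·|2z - 12|.
Require δ ≤ 1. Then |z + 3| < 1 gives |z| < 4, and by the triangle inequality |2z - 12| ≤ 2·4 + 12 = 20.
Hence |(2z^2 - 6z) − 36| ≤ 20|z + 3| < ε provided |z + 3| < ε/20.
Choosing δ = min(1, ε/20) ensures both conditions, hence |(2z^2 - 6z) − 36| < ε.

δ = min(1, ε/20)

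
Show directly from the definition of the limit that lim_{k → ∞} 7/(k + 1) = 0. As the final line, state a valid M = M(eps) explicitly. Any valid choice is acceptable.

M = 7/eps

Fix eps > 0. For k ≥ 1, |7/(k + 1) − 0| = 7/(k + 1) ≤ 7/k.
We need 7/k < eps, i.e. k > 7/eps.
Take M = 7/eps. If k > M then |7/(k + 1)| ≤ 7/k < eps.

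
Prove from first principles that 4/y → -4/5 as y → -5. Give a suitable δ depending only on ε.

Let ε > 0. We seek δ > 0 such that 0 < |y + 5| < δ implies |4/y + 4/5| < ε.
|4/y + 4/5| = 4·|-5 − y|/(5·|y|) = 4|y + 5|/(5|y|).
Require δ ≤ 5/2 so that |y| > 5 − 5/2 = 5/2, hence 5|y| > 25/2.
Then |4/y + 4/5| < 4|y + 5|/(25/2), which is < ε when |y + 5| < (25/8)ε.
Take δ = min(5/2, (25/8)ε). Then 0 < |y + 5| < δ gives both |y + 5| < 5/2 and |y + 5| < (25/8)ε, so |4/y + 4/5| < ε.

δ = min(5/2, (25/8)ε)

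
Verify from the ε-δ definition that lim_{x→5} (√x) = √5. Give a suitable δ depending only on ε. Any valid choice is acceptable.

Let ε > 0. We want δ > 0 such that 0 < |x − 5| < δ implies |√x − √5| < ε.
Rationalise: √x − √5 = (x − 5)/(√x + √5), so |√x − √5| = |x − 5|/(√x + √5).
Restrict δ ≤ 5 so that |x − 5| < 5 forces x > 0, and then √x + √5 > √5.
Hence |√x − √5| < |x − 5|/√5, which is < ε once |x − 5| < √5·ε.
Take δ = min(5, √5·ε). If 0 < |x − 5| < δ then x > 0 and |√x − √5| < |x − 5|/√5 < ε.

δ = min(5, √5·ε)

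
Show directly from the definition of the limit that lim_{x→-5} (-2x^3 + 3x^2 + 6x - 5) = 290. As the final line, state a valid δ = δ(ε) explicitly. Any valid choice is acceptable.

δ = min(1, ε/209)

Fix ε > 0. We want δ > 0 such that 0 < |x + 5| < δ implies |(-2x^3 + 3x^2 + 6x - 5) − 290| < ε.
(-2x^3 + 3x^2 + 6x - 5) − 290 = -2x^3 + 3x^2 + 6x - 295 = (x + 5)(-2x^2 + 13x - 59).
So |(-2x^3 + 3x^2 + 6x - 5) − 290| = |x + 5|·|-2x^2 + 13x - 59|.
Require δ ≤ 1. Then |x + 5| < 1 gives |x| < 6, and by the triangle inequality |-2x^2 + 13x - 59| ≤ 2·6^2 + 13·6 + 59 = 209.
Hence |(-2x^3 + 3x^2 + 6x - 5) − 290| ≤ 209|x + 5| < ε provided |x + 5| < ε/209.
Choosing δ = min(1, ε/209) ensures both conditions, hence |(-2x^3 + 3x^2 + 6x - 5) − 290| < ε.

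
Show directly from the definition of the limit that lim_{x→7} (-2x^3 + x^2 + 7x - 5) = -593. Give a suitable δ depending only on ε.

δ = min(2, ε/363)

Let ε > 0. We want δ > 0 such that 0 < |x − 7| < δ implies |(-2x^3 + x^2 + 7x - 5) + 593| < ε.
(-2x^3 + x^2 + 7x - 5) + 593 = -2x^3 + x^2 + 7x + 588 = (x − 7)(-2x^2 - 13x - 84).
So |(-2x^3 + x^2 + 7x - 5) + 593| = |x − 7|·|-2x^2 - 13x - 84|.
Assume first that |x − 7| < 2, so |x| < 9. Then |-2x^2 - 13x - 84| ≤ 2·9^2 + 13·9 + 84 = 363.
Hence |(-2x^3 + x^2 + 7x - 5) + 593| ≤ 363|x − 7| < ε provided |x − 7| < ε/363.
Choosing δ = min(2, ε/363) ensures both conditions, hence |(-2x^3 + x^2 + 7x - 5) + 593| < ε.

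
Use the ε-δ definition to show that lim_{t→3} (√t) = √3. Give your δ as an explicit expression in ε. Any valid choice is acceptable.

Let ε > 0 be given. We want δ > 0 such that 0 < |t − 3| < δ implies |√t − √3| < ε.
Multiplying by the conjugate, |√t − √3| = |t − 3|/(√t + √3).
Restrict δ ≤ 3 so that |t − 3| < 3 forces t > 0, and then √t + √3 > √3.
Hence |√t − √3| < |t − 3|/√3, which is < ε once |t − 3| < √3·ε.
Take δ = min(3, √3·ε). If 0 < |t − 3| < δ then t > 0 and |√t − √3| < |t − 3|/√3 < ε.

δ = min(3, √3·ε)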